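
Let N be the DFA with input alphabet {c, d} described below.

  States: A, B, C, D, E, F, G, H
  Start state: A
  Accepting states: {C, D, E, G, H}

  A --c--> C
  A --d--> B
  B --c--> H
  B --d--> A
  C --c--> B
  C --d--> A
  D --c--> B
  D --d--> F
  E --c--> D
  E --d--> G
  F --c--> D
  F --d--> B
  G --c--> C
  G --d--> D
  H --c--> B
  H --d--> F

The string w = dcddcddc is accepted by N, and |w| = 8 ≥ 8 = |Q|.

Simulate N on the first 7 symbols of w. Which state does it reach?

Run of N on the first 7 characters of w = d c d d c d d:
  step 0: A  (start)
  step 1: B  (read d: A→B)
  step 2: H  (read c: B→H)
  step 3: F  (read d: H→F)
  step 4: B  (read d: F→B)
  step 5: H  (read c: B→H)
  step 6: F  (read d: H→F)
  step 7: B  (read d: F→B)

After reading 7 characters, N is in state B.
(This kind of state-tracing is the core of the pumping-lemma construction: with 8 states, pigeonhole forces a repeat within the first 8 steps.)

B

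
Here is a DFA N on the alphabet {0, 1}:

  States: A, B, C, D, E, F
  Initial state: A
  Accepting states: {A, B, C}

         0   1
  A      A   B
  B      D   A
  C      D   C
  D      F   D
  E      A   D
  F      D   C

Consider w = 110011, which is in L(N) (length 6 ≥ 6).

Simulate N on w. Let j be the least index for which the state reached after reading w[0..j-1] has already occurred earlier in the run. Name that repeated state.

Run of N on w = 1 1 0 0 1 1:
  step 0: A  (start)
  step 1: B  (read 1: A→B)
  step 2: A  (read 1: B→A)   ← first repeat (A seen earlier)
  step 3: A  (read 0: A→A)
  step 4: A  (read 0: A→A)
  step 5: B  (read 1: A→B)
  step 6: A  (read 1: B→A)

The earliest repeat is at step j = 2: N is in A, which it already visited at step i = 0.
With |Q| = 6, pigeonhole forces a state repeat no later than step 6; the substring read between the first and second visits to that state can be pumped.

A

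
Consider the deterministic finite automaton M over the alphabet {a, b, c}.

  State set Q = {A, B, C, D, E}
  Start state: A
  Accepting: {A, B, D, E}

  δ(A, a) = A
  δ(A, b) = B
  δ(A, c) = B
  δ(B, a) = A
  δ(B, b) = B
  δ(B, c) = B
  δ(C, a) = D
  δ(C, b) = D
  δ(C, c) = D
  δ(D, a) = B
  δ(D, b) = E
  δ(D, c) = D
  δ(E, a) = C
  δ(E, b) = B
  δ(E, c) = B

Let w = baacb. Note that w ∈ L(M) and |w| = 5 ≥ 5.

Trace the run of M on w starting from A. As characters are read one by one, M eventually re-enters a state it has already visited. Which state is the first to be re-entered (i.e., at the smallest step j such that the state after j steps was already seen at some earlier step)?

Run of M on w = b a a c b:
  step 0: A  (start)
  step 1: B  (read b: A→B)
  step 2: A  (read a: B→A)   ← first repeat (A seen earlier)
  step 3: A  (read a: A→A)
  step 4: B  (read c: A→B)
  step 5: B  (read b: B→B)

The earliest repeat is at step j = 2: M is in A, which it already visited at step i = 0.
Pumping length from the standard proof: p = 5 (the number of states). The repeated state found above gives |xy| = j ≤ 5 and |y| = j − i ≥ 1.

A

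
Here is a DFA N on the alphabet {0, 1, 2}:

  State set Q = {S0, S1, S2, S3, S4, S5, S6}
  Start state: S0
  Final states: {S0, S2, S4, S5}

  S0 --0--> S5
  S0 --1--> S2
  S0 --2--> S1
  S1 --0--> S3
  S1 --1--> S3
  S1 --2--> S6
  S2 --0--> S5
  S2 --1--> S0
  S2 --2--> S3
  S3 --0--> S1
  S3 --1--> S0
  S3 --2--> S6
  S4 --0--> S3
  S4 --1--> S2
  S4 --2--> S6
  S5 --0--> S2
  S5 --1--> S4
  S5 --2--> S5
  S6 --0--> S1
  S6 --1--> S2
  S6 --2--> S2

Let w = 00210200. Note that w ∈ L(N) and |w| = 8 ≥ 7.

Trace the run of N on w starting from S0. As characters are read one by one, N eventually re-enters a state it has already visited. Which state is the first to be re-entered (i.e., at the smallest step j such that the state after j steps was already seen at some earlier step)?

S0

State sequence: S0 -0-> S5 -0-> S2 -2-> S3 -1-> S0 -0-> S5 -2-> S5 -0-> S2 -0-> S5
First repeat at step 4: S0 was already visited.

The earliest repeat is at step j = 4: N is in S0, which it already visited at step i = 0.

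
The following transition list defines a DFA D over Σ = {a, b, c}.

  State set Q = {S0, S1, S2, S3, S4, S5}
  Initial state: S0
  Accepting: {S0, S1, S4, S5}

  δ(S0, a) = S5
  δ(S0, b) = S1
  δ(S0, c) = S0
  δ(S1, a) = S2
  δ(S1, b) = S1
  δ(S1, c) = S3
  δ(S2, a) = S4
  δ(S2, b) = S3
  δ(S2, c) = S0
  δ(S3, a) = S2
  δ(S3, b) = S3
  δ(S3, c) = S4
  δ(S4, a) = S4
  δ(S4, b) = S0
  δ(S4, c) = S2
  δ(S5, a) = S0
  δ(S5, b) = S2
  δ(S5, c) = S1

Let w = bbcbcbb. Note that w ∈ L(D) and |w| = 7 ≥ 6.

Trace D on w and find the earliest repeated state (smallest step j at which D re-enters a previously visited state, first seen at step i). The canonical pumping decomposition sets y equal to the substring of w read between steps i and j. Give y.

Run of D on w = b b c b c b b:
  step 0: S0  (start)
  step 1: S1  (read b: S0→S1)
  step 2: S1  (read b: S1→S1)   ← first repeat (S1 seen earlier)
  step 3: S3  (read c: S1→S3)
  step 4: S3  (read b: S3→S3)
  step 5: S4  (read c: S3→S4)
  step 6: S0  (read b: S4→S0)
  step 7: S1  (read b: S0→S1)

So i = 1, j = 2, giving x = w[0:1] = b, y = w[1:2] = b, z = w[2:7] = cbcbb.
Check: |xy| = 2 ≤ 6 and |y| = 1 ≥ 1. Reading y takes D from S1 back to S1, so every xyⁱz is accepted.

b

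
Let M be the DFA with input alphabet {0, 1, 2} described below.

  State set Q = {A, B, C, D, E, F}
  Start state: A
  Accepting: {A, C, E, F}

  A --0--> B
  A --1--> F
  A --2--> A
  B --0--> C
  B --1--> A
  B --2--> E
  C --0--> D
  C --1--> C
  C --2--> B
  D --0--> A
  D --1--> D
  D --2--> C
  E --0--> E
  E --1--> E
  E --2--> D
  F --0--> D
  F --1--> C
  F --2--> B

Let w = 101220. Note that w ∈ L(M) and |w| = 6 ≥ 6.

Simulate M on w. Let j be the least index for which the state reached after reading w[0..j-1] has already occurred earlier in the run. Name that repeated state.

Run of M on w = 1 0 1 2 2 0:
  step 0: A  (start)
  step 1: F  (read 1: A→F)
  step 2: D  (read 0: F→D)
  step 3: D  (read 1: D→D)   ← first repeat (D seen earlier)
  step 4: C  (read 2: D→C)
  step 5: B  (read 2: C→B)
  step 6: C  (read 0: B→C)

The earliest repeat is at step j = 3: M is in D, which it already visited at step i = 2.
Since M has 6 states, any run of length ≥ 6 visits 6+1 states, so by pigeonhole some state repeats within the first 6 steps — that repeat gives the pumpable loop.

D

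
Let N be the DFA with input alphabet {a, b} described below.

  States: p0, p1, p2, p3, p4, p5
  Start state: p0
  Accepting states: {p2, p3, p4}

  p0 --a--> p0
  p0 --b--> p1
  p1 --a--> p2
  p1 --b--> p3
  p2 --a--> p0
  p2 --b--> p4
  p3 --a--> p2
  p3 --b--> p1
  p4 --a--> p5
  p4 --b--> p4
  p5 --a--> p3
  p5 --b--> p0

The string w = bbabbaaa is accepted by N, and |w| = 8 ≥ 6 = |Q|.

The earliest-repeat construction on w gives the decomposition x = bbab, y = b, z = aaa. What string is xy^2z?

xy^2z = bbab·b·b·aaa = bbabbbaaa.
Reading y = b takes N from p4 back to p4, so after x·y·y the machine is still in p4, and z then leads to the accepting state p2. Hence bbabbbaaa ∈ L(N).

bbabbbaaa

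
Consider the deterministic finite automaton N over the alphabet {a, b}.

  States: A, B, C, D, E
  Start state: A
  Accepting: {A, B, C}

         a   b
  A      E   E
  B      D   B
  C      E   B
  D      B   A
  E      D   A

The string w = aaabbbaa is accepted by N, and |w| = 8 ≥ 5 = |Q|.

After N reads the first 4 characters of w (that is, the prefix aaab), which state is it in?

State sequence: A -a-> E -a-> D -a-> B -b-> B

After reading 4 characters, N is in state B.

B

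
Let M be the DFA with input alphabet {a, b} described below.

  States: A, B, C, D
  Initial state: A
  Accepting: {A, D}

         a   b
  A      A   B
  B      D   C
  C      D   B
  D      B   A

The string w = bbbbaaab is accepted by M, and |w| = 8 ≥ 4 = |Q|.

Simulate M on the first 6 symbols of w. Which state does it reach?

Run of M on the first 6 characters of w = b b b b a a:
  step 0: A  (start)
  step 1: B  (read b: A→B)
  step 2: C  (read b: B→C)
  step 3: B  (read b: C→B)
  step 4: C  (read b: B→C)
  step 5: D  (read a: C→D)
  step 6: B  (read a: D→B)

After reading 6 characters, M is in state B.
(This kind of state-tracing is the core of the pumping-lemma construction: with 4 states, pigeonhole forces a repeat within the first 4 steps.)

B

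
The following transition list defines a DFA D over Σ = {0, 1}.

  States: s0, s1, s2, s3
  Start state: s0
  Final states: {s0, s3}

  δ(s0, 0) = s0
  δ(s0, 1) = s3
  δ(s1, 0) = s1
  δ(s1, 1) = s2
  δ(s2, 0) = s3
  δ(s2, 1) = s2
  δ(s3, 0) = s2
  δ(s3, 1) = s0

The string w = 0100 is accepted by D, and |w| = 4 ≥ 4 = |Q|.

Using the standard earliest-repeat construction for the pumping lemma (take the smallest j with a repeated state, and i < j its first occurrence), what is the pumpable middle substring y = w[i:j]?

Run of D on w = 0 1 0 0:
  step 0: s0  (start)
  step 1: s0  (read 0: s0→s0)   ← first repeat (s0 seen earlier)
  step 2: s3  (read 1: s0→s3)
  step 3: s2  (read 0: s3→s2)
  step 4: s3  (read 0: s2→s3)

So i = 0, j = 1, giving x = w[0:0] = ε, y = w[0:1] = 0, z = w[1:4] = 100.
Check: |xy| = 1 ≤ 4 and |y| = 1 ≥ 1. Reading y takes D from s0 back to s0, so every xyⁱz is accepted.
Pumping length from the standard proof: p = 4 (the number of states). The repeated state found above gives |xy| = j ≤ 4 and |y| = j − i ≥ 1.

0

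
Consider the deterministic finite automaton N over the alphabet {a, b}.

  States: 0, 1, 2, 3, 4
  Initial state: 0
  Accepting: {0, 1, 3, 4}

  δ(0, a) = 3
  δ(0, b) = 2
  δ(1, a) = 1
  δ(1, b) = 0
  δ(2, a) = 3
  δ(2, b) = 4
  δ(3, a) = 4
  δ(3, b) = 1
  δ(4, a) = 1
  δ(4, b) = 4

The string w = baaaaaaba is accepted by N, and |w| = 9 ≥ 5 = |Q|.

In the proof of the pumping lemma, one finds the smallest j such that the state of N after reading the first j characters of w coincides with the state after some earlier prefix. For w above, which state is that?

1

State sequence: 0 -b-> 2 -a-> 3 -a-> 4 -a-> 1 -a-> 1 -a-> 1 -a-> 1 -b-> 0 -a-> 3
First repeat at step 5: 1 was already visited.

The earliest repeat is at step j = 5: N is in 1, which it already visited at step i = 4.
With |Q| = 5, pigeonhole forces a state repeat no later than step 5; the substring read between the first and second visits to that state can be pumped.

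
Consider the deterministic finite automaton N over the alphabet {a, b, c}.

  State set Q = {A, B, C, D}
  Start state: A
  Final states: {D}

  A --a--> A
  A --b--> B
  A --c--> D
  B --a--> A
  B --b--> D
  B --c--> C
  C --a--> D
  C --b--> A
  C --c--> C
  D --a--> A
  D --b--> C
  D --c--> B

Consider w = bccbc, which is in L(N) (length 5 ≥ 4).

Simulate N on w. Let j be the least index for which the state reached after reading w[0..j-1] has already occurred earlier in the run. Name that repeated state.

C

State sequence: A -b-> B -c-> C -c-> C -b-> A -c-> D
First repeat at step 3: C was already visited.

The earliest repeat is at step j = 3: N is in C, which it already visited at step i = 2.
Since N has 4 states, any run of length ≥ 4 visits 4+1 states, so by pigeonhole some state repeats within the first 4 steps — that repeat gives the pumpable loop.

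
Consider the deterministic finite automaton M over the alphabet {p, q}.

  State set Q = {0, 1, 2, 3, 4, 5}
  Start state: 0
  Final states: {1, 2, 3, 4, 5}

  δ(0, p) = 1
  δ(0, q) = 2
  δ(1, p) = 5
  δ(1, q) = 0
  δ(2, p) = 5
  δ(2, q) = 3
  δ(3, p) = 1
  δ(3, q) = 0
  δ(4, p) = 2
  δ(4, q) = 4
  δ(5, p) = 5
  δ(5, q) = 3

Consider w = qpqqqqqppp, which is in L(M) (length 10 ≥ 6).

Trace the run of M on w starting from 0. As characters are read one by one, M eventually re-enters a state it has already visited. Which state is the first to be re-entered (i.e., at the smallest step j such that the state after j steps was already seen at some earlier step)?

State sequence: 0 -q-> 2 -p-> 5 -q-> 3 -q-> 0 -q-> 2 -q-> 3 -q-> 0 -p-> 1 -p-> 5 -p-> 5
First repeat at step 4: 0 was already visited.

The earliest repeat is at step j = 4: M is in 0, which it already visited at step i = 0.
Since M has 6 states, any run of length ≥ 6 visits 6+1 states, so by pigeonhole some state repeats within the first 6 steps — that repeat gives the pumpable loop.

0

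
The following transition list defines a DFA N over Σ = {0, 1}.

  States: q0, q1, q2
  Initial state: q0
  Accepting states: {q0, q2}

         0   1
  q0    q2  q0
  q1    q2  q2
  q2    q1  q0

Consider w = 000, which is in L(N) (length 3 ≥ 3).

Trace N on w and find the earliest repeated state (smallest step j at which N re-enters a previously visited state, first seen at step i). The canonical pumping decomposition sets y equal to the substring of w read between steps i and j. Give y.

00

Run of N on w = 0 0 0:
  step 0: q0  (start)
  step 1: q2  (read 0: q0→q2)
  step 2: q1  (read 0: q2→q1)
  step 3: q2  (read 0: q1→q2)   ← first repeat (q2 seen earlier)

So i = 1, j = 3, giving x = w[0:1] = 0, y = w[1:3] = 00, z = w[3:3] = ε.
Check: |xy| = 3 ≤ 3 and |y| = 2 ≥ 1. Reading y takes N from q2 back to q2, so every xyⁱz is accepted.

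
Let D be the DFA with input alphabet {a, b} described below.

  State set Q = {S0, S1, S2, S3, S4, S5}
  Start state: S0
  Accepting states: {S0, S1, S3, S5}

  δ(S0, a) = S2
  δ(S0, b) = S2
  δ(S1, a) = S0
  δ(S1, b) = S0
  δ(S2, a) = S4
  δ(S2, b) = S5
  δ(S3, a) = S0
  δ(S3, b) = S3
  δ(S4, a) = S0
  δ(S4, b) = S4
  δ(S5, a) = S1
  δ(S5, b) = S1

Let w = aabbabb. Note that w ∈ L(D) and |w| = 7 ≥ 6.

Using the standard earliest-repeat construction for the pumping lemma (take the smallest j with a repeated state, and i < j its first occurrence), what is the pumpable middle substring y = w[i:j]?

Run of D on w = a a b b a b b:
  step 0: S0  (start)
  step 1: S2  (read a: S0→S2)
  step 2: S4  (read a: S2→S4)
  step 3: S4  (read b: S4→S4)   ← first repeat (S4 seen earlier)
  step 4: S4  (read b: S4→S4)
  step 5: S0  (read a: S4→S0)
  step 6: S2  (read b: S0→S2)
  step 7: S5  (read b: S2→S5)

So i = 2, j = 3, giving x = w[0:2] = aa, y = w[2:3] = b, z = w[3:7] = babb.
Check: |xy| = 3 ≤ 6 and |y| = 1 ≥ 1. Reading y takes D from S4 back to S4, so every xyⁱz is accepted.
Since D has 6 states, any run of length ≥ 6 visits 6+1 states, so by pigeonhole some state repeats within the first 6 steps — that repeat gives the pumpable loop.

b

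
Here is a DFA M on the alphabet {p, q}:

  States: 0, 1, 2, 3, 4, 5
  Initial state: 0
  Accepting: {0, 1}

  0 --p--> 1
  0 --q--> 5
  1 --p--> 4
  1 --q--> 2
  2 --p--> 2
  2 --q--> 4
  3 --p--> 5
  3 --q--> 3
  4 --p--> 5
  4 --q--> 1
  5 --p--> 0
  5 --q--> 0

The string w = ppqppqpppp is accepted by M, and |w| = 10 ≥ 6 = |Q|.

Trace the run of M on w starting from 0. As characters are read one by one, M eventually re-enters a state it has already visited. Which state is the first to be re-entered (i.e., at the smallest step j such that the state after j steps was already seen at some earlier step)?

State sequence: 0 -p-> 1 -p-> 4 -q-> 1 -p-> 4 -p-> 5 -q-> 0 -p-> 1 -p-> 4 -p-> 5 -p-> 0
First repeat at step 3: 1 was already visited.

The earliest repeat is at step j = 3: M is in 1, which it already visited at step i = 1.
Pumping length from the standard proof: p = 6 (the number of states). The repeated state found above gives |xy| = j ≤ 6 and |y| = j − i ≥ 1.

1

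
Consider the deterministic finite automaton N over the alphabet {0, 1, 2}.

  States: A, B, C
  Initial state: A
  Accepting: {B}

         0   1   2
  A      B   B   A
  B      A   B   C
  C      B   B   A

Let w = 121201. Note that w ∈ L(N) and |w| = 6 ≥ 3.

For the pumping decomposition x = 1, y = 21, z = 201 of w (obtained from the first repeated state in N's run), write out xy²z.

12121201

xy^2z = 1·21·21·201 = 12121201.
Reading y = 21 takes N from B back to B, so after x·y·y the machine is still in B, and z then leads to the accepting state B. Hence 12121201 ∈ L(N).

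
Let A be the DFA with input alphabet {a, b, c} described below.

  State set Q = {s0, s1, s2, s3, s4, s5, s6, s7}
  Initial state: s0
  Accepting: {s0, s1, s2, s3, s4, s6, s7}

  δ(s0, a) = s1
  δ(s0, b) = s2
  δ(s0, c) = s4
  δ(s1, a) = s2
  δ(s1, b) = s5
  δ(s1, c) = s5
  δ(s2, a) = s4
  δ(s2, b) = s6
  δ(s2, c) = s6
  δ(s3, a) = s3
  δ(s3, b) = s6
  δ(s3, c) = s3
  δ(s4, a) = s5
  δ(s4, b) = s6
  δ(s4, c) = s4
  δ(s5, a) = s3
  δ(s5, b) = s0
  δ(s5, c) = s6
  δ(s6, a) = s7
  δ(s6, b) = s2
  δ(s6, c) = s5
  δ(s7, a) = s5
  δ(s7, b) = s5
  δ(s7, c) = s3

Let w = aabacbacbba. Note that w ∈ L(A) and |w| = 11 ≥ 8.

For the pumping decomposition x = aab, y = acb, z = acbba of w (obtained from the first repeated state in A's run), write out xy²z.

aabacbacbacbba

xy^2z = aab·acb·acb·acbba = aabacbacbacbba.
Reading y = acb takes A from s6 back to s6, so after x·y·y the machine is still in s6, and z then leads to the accepting state s4. Hence aabacbacbacbba ∈ L(A).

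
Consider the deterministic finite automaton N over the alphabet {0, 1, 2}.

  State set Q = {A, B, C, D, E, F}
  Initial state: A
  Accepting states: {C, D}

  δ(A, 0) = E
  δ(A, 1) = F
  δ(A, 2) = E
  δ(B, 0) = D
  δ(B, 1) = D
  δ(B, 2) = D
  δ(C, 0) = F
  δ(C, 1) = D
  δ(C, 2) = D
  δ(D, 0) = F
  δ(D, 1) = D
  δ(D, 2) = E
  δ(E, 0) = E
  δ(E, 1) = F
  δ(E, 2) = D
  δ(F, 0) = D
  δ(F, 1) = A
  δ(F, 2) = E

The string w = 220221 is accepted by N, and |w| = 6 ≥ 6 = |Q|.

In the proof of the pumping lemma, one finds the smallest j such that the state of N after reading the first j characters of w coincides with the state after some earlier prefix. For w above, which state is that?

E

State sequence: A -2-> E -2-> D -0-> F -2-> E -2-> D -1-> D
First repeat at step 4: E was already visited.

The earliest repeat is at step j = 4: N is in E, which it already visited at step i = 1.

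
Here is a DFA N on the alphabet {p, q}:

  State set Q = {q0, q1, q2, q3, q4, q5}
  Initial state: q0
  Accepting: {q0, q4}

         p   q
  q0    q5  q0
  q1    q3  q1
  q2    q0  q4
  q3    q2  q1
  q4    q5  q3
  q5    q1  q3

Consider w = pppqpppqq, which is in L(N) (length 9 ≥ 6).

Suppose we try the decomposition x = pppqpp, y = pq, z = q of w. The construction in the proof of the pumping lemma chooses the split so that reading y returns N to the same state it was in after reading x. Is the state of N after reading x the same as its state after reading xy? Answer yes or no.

no

Run of N on the first 8 characters of w = p p p q p p p q:
  step 0: q0  (start)
  step 1: q5  (read p: q0→q5)
  step 2: q1  (read p: q5→q1)
  step 3: q3  (read p: q1→q3)
  step 4: q1  (read q: q3→q1)
  step 5: q3  (read p: q1→q3)
  step 6: q2  (read p: q3→q2)
  step 7: q0  (read p: q2→q0)
  step 8: q0  (read q: q0→q0)

After x (step 6): q2. After xy (step 8): q0.
They differ (q2 ≠ q0), so y is not a cycle from the state after x; this split is not the one the pumping-lemma construction produces, and pumping y need not keep the string in L(N).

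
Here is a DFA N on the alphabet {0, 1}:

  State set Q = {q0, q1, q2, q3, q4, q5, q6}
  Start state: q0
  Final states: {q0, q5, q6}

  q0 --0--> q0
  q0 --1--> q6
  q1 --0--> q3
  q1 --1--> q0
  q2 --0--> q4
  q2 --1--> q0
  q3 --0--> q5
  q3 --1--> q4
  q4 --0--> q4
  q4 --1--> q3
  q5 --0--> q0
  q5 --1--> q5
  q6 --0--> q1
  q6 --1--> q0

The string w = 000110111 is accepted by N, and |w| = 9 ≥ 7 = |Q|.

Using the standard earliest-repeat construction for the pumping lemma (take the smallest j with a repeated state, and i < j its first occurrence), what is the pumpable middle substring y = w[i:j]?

0

State sequence: q0 -0-> q0 -0-> q0 -0-> q0 -1-> q6 -1-> q0 -0-> q0 -1-> q6 -1-> q0 -1-> q6
First repeat at step 1: q0 was already visited.

So i = 0, j = 1, giving x = w[0:0] = ε, y = w[0:1] = 0, z = w[1:9] = 00110111.
Check: |xy| = 1 ≤ 7 and |y| = 1 ≥ 1. Reading y takes N from q0 back to q0, so every xyⁱz is accepted.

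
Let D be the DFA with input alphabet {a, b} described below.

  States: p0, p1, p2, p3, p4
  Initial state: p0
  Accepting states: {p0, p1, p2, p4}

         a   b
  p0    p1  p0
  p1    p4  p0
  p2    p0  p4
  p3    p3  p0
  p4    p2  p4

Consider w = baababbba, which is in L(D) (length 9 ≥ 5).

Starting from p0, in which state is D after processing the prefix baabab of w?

State sequence: p0 -b-> p0 -a-> p1 -a-> p4 -b-> p4 -a-> p2 -b-> p4

After reading 6 characters, D is in state p4.
(This kind of state-tracing is the core of the pumping-lemma construction: with 5 states, pigeonhole forces a repeat within the first 5 steps.)

p4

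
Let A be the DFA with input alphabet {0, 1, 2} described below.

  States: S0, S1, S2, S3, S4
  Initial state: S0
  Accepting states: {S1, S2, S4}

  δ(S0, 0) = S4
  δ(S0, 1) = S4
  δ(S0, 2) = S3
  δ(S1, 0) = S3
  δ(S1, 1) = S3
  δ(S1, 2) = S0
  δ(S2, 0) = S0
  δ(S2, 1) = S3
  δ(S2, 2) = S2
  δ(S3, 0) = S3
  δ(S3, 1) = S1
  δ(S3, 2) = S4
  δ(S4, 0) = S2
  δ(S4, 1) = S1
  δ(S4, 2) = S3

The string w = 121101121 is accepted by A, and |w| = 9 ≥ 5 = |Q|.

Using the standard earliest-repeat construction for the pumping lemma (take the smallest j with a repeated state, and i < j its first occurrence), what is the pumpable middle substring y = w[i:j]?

11

State sequence: S0 -1-> S4 -2-> S3 -1-> S1 -1-> S3 -0-> S3 -1-> S1 -1-> S3 -2-> S4 -1-> S1
First repeat at step 4: S3 was already visited.

So i = 2, j = 4, giving x = w[0:2] = 12, y = w[2:4] = 11, z = w[4:9] = 01121.
Check: |xy| = 4 ≤ 5 and |y| = 2 ≥ 1. Reading y takes A from S3 back to S3, so every xyⁱz is accepted.
Pumping length from the standard proof: p = 5 (the number of states). The repeated state found above gives |xy| = j ≤ 5 and |y| = j − i ≥ 1.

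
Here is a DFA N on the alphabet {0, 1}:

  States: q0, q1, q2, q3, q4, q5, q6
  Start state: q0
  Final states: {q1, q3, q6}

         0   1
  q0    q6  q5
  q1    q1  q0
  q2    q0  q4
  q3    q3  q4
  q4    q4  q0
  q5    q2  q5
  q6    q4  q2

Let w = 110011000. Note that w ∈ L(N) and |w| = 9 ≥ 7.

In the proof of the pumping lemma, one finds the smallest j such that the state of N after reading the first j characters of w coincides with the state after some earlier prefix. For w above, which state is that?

q5

Run of N on w = 1 1 0 0 1 1 0 0 0:
  step 0: q0  (start)
  step 1: q5  (read 1: q0→q5)
  step 2: q5  (read 1: q5→q5)   ← first repeat (q5 seen earlier)
  step 3: q2  (read 0: q5→q2)
  step 4: q0  (read 0: q2→q0)
  step 5: q5  (read 1: q0→q5)
  step 6: q5  (read 1: q5→q5)
  step 7: q2  (read 0: q5→q2)
  step 8: q0  (read 0: q2→q0)
  step 9: q6  (read 0: q0→q6)

The earliest repeat is at step j = 2: N is in q5, which it already visited at step i = 1.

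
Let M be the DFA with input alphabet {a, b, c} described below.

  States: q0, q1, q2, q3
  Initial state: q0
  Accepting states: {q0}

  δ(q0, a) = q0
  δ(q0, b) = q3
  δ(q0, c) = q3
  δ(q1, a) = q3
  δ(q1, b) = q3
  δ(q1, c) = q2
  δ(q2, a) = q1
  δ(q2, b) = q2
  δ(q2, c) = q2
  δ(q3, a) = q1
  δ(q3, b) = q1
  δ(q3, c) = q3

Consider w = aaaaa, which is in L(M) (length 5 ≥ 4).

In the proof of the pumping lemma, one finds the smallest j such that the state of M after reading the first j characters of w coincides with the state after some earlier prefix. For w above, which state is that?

Run of M on w = a a a a a:
  step 0: q0  (start)
  step 1: q0  (read a: q0→q0)   ← first repeat (q0 seen earlier)
  step 2: q0  (read a: q0→q0)
  step 3: q0  (read a: q0→q0)
  step 4: q0  (read a: q0→q0)
  step 5: q0  (read a: q0→q0)

The earliest repeat is at step j = 1: M is in q0, which it already visited at step i = 0.
The DFA has 4 states, so the proof of the pumping lemma guarantees a repeated state among the first 4+1 visited; the segment between the two visits is the pumpable y.

q0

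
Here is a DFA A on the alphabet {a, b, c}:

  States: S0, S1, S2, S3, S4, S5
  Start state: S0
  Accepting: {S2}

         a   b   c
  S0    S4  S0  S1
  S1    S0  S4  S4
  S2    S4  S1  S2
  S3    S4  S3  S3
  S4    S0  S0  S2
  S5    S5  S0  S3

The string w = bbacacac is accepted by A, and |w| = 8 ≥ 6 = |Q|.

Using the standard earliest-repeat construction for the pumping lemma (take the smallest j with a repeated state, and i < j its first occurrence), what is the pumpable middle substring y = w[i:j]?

b

State sequence: S0 -b-> S0 -b-> S0 -a-> S4 -c-> S2 -a-> S4 -c-> S2 -a-> S4 -c-> S2
First repeat at step 1: S0 was already visited.

So i = 0, j = 1, giving x = w[0:0] = ε, y = w[0:1] = b, z = w[1:8] = bacacac.
Check: |xy| = 1 ≤ 6 and |y| = 1 ≥ 1. Reading y takes A from S0 back to S0, so every xyⁱz is accepted.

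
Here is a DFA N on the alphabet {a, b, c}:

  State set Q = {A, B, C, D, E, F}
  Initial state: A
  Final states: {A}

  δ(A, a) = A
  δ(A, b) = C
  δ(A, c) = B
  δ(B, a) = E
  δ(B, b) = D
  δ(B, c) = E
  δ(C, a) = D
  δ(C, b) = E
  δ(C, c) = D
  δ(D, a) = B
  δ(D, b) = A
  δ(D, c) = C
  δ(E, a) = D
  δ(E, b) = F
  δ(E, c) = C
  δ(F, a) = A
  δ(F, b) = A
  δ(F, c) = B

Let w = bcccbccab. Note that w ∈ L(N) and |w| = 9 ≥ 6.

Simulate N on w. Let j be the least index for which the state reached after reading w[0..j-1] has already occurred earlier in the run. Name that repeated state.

C

State sequence: A -b-> C -c-> D -c-> C -c-> D -b-> A -c-> B -c-> E -a-> D -b-> A
First repeat at step 3: C was already visited.

The earliest repeat is at step j = 3: N is in C, which it already visited at step i = 1.
Since N has 6 states, any run of length ≥ 6 visits 6+1 states, so by pigeonhole some state repeats within the first 6 steps — that repeat gives the pumpable loop.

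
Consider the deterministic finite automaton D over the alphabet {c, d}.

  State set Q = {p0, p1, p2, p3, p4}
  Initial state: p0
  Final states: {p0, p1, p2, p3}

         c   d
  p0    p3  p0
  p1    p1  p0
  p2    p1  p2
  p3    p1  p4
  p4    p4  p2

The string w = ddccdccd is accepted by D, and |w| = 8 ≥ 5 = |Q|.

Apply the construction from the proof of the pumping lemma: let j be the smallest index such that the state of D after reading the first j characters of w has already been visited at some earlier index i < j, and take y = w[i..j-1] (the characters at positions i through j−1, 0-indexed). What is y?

State sequence: p0 -d-> p0 -d-> p0 -c-> p3 -c-> p1 -d-> p0 -c-> p3 -c-> p1 -d-> p0
First repeat at step 1: p0 was already visited.

So i = 0, j = 1, giving x = w[0:0] = ε, y = w[0:1] = d, z = w[1:8] = dccdccd.
Check: |xy| = 1 ≤ 5 and |y| = 1 ≥ 1. Reading y takes D from p0 back to p0, so every xyⁱz is accepted.
The DFA has 5 states, so the proof of the pumping lemma guarantees a repeated state among the first 5+1 visited; the segment between the two visits is the pumpable y.

d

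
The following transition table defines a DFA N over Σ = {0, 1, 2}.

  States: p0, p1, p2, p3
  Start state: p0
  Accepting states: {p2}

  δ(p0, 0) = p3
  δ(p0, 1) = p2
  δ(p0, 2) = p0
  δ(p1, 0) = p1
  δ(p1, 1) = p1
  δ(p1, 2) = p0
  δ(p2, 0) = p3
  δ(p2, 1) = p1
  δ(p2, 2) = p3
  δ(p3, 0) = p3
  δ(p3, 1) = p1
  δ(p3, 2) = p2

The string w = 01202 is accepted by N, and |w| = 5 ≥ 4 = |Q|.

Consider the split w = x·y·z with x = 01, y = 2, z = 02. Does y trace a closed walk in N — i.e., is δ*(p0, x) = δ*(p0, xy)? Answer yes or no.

no

Run of N on the first 3 characters of w = 0 1 2:
  step 0: p0  (start)
  step 1: p3  (read 0: p0→p3)
  step 2: p1  (read 1: p3→p1)
  step 3: p0  (read 2: p1→p0)

After x (step 2): p1. After xy (step 3): p0.
They differ (p1 ≠ p0), so y is not a cycle from the state after x; this split is not the one the pumping-lemma construction produces, and pumping y need not keep the string in L(N).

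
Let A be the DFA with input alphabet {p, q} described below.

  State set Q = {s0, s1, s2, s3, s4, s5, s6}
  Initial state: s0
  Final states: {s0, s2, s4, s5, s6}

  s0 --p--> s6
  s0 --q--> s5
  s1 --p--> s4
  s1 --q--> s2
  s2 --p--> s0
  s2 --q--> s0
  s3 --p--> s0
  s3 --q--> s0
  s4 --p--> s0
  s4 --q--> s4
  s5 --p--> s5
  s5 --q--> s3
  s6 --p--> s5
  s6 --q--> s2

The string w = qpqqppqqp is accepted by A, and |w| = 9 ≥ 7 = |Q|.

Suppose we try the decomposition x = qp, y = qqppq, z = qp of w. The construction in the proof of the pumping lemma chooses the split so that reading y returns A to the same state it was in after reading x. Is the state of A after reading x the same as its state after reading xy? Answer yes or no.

Run of A on the first 7 characters of w = q p q q p p q:
  step 0: s0  (start)
  step 1: s5  (read q: s0→s5)
  step 2: s5  (read p: s5→s5)
  step 3: s3  (read q: s5→s3)
  step 4: s0  (read q: s3→s0)
  step 5: s6  (read p: s0→s6)
  step 6: s5  (read p: s6→s5)
  step 7: s3  (read q: s5→s3)

After x (step 2): s5. After xy (step 7): s3.
They differ (s5 ≠ s3), so y is not a cycle from the state after x; this split is not the one the pumping-lemma construction produces, and pumping y need not keep the string in L(A).

no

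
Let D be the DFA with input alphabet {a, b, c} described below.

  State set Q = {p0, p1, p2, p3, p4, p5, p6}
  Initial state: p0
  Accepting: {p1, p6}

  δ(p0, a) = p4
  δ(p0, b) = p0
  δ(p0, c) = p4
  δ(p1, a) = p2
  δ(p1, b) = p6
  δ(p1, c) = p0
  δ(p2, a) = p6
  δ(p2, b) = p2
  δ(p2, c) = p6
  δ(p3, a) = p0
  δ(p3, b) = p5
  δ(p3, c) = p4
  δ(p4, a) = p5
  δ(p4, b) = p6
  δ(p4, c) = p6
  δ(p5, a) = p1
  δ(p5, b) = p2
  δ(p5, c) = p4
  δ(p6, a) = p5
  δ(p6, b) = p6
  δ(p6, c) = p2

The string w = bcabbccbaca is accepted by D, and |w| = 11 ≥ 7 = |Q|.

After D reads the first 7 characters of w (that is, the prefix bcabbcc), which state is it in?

State sequence: p0 -b-> p0 -c-> p4 -a-> p5 -b-> p2 -b-> p2 -c-> p6 -c-> p2

After reading 7 characters, D is in state p2.
(This kind of state-tracing is the core of the pumping-lemma construction: with 7 states, pigeonhole forces a repeat within the first 7 steps.)

p2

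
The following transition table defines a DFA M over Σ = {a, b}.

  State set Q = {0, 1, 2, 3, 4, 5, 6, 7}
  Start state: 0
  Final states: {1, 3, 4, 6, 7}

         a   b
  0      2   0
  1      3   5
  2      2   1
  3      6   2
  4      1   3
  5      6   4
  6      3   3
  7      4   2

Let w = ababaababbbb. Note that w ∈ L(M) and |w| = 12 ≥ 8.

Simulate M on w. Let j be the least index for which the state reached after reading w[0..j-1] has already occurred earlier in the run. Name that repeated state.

2

Run of M on w = a b a b a a b a b b b b:
  step 0: 0  (start)
  step 1: 2  (read a: 0→2)
  step 2: 1  (read b: 2→1)
  step 3: 3  (read a: 1→3)
  step 4: 2  (read b: 3→2)   ← first repeat (2 seen earlier)
  step 5: 2  (read a: 2→2)
  step 6: 2  (read a: 2→2)
  step 7: 1  (read b: 2→1)
  step 8: 3  (read a: 1→3)
  step 9: 2  (read b: 3→2)
  step 10: 1  (read b: 2→1)
  step 11: 5  (read b: 1→5)
  step 12: 4  (read b: 5→4)

The earliest repeat is at step j = 4: M is in 2, which it already visited at step i = 1.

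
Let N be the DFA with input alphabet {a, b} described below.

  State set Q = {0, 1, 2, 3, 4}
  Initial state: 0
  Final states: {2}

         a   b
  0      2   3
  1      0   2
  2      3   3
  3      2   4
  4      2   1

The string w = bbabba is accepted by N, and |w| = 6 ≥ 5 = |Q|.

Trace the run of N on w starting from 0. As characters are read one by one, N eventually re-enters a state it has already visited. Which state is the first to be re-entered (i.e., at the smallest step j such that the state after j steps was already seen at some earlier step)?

State sequence: 0 -b-> 3 -b-> 4 -a-> 2 -b-> 3 -b-> 4 -a-> 2
First repeat at step 4: 3 was already visited.

The earliest repeat is at step j = 4: N is in 3, which it already visited at step i = 1.
Pumping length from the standard proof: p = 5 (the number of states). The repeated state found above gives |xy| = j ≤ 5 and |y| = j − i ≥ 1.

3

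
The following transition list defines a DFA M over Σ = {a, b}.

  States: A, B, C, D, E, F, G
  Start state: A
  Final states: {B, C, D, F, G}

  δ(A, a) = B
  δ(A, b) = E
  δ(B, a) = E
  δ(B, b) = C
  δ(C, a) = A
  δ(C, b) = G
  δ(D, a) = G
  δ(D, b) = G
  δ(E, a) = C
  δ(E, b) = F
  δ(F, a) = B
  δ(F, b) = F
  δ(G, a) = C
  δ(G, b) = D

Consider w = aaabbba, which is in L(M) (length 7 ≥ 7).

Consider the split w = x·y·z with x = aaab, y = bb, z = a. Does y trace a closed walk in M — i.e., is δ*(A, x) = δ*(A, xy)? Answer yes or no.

State sequence: A -a-> B -a-> E -a-> C -b-> G -b-> D -b-> G

After x (step 4): G. After xy (step 6): G.
They match, so y = bb drives M around a cycle from G back to itself; pumping y any number of times keeps M in G before reading z, and xyⁱz ∈ L(M) for every i ≥ 0.

yes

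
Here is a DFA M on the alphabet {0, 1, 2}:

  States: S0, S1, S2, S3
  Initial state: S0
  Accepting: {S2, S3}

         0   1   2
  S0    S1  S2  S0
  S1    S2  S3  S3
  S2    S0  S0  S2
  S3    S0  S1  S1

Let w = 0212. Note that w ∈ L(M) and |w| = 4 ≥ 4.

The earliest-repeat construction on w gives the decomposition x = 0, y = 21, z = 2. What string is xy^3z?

02121212

xy^3z = 0·21·21·21·2 = 02121212.
Reading y = 21 takes M from S1 back to S1, so after x·y·y·y the machine is still in S1, and z then leads to the accepting state S3. Hence 02121212 ∈ L(M).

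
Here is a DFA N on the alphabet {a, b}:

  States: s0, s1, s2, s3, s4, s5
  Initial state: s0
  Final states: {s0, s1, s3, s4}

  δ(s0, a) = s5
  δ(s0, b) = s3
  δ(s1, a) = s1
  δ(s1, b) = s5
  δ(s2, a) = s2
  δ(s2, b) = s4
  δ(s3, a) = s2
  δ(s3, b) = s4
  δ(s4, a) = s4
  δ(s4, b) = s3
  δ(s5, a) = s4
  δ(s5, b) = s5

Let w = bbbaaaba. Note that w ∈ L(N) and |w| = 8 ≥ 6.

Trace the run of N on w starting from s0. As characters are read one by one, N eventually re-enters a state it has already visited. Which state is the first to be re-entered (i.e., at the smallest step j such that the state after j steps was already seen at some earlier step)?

s3

State sequence: s0 -b-> s3 -b-> s4 -b-> s3 -a-> s2 -a-> s2 -a-> s2 -b-> s4 -a-> s4
First repeat at step 3: s3 was already visited.

The earliest repeat is at step j = 3: N is in s3, which it already visited at step i = 1.
Since N has 6 states, any run of length ≥ 6 visits 6+1 states, so by pigeonhole some state repeats within the first 6 steps — that repeat gives the pumpable loop.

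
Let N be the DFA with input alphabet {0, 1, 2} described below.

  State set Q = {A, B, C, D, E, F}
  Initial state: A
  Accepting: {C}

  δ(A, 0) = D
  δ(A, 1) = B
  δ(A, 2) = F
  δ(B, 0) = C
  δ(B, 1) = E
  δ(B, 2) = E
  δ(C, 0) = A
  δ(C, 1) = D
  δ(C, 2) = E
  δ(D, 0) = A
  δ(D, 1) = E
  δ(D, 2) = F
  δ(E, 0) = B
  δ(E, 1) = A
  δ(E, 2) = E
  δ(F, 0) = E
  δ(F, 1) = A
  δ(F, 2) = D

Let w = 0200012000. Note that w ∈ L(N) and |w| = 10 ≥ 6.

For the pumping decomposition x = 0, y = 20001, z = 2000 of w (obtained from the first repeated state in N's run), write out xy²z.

020001200012000

xy^2z = 0·20001·20001·2000 = 020001200012000.
Reading y = 20001 takes N from D back to D, so after x·y·y the machine is still in D, and z then leads to the accepting state C. Hence 020001200012000 ∈ L(N).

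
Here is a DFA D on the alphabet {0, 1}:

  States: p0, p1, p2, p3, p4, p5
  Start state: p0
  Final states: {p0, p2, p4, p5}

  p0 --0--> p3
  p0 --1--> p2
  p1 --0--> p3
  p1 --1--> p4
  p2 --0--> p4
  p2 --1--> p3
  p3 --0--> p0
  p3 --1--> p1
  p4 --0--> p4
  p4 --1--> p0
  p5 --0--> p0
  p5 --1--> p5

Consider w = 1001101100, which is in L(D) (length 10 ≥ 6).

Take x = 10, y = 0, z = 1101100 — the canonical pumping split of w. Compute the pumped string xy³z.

100001101100

xy^3z = 10·0·0·0·1101100 = 100001101100.
Reading y = 0 takes D from p4 back to p4, so after x·y·y·y the machine is still in p4, and z then leads to the accepting state p4. Hence 100001101100 ∈ L(D).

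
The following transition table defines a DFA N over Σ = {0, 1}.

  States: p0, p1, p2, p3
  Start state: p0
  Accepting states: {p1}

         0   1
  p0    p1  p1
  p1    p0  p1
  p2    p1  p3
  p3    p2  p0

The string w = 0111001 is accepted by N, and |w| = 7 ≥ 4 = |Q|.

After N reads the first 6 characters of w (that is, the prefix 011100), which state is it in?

State sequence: p0 -0-> p1 -1-> p1 -1-> p1 -1-> p1 -0-> p0 -0-> p1

After reading 6 characters, N is in state p1.
(This kind of state-tracing is the core of the pumping-lemma construction: with 4 states, pigeonhole forces a repeat within the first 4 steps.)

p1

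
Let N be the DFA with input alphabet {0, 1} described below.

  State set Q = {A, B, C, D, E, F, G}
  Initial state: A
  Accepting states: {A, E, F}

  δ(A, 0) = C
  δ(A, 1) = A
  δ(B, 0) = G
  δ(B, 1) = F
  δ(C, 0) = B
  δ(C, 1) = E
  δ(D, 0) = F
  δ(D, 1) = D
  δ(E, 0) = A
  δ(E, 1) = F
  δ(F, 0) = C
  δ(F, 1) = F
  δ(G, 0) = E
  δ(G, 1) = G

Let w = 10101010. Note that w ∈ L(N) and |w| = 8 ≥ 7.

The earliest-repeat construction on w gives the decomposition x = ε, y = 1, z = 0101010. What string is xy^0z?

xy⁰z = xz = ε·0101010 = 0101010.
Reading y = 1 takes N from A back to A, so after x the machine is still in A, and z then leads to the accepting state A. Hence 0101010 ∈ L(N).

0101010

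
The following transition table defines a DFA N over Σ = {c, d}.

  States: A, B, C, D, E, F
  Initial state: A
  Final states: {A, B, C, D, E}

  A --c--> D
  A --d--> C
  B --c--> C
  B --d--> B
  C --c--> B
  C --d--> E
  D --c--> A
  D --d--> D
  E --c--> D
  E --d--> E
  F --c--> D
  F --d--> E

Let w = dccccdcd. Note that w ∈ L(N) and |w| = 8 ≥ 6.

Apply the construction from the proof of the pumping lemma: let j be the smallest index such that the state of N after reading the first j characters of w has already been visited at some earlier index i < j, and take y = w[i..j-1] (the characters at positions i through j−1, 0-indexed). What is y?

Run of N on w = d c c c c d c d:
  step 0: A  (start)
  step 1: C  (read d: A→C)
  step 2: B  (read c: C→B)
  step 3: C  (read c: B→C)   ← first repeat (C seen earlier)
  step 4: B  (read c: C→B)
  step 5: C  (read c: B→C)
  step 6: E  (read d: C→E)
  step 7: D  (read c: E→D)
  step 8: D  (read d: D→D)

So i = 1, j = 3, giving x = w[0:1] = d, y = w[1:3] = cc, z = w[3:8] = ccdcd.
Check: |xy| = 3 ≤ 6 and |y| = 2 ≥ 1. Reading y takes N from C back to C, so every xyⁱz is accepted.

cc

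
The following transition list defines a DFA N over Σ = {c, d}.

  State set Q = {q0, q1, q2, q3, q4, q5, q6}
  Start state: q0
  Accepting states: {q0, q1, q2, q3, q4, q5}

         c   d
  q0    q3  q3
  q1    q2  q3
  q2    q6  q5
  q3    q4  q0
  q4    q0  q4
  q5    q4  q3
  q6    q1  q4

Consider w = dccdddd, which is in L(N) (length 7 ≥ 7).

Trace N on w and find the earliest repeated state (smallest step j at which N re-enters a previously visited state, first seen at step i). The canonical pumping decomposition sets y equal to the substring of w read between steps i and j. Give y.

dcc

Run of N on w = d c c d d d d:
  step 0: q0  (start)
  step 1: q3  (read d: q0→q3)
  step 2: q4  (read c: q3→q4)
  step 3: q0  (read c: q4→q0)   ← first repeat (q0 seen earlier)
  step 4: q3  (read d: q0→q3)
  step 5: q0  (read d: q3→q0)
  step 6: q3  (read d: q0→q3)
  step 7: q0  (read d: q3→q0)

So i = 0, j = 3, giving x = w[0:0] = ε, y = w[0:3] = dcc, z = w[3:7] = dddd.
Check: |xy| = 3 ≤ 7 and |y| = 3 ≥ 1. Reading y takes N from q0 back to q0, so every xyⁱz is accepted.
Pumping length from the standard proof: p = 7 (the number of states). The repeated state found above gives |xy| = j ≤ 7 and |y| = j − i ≥ 1.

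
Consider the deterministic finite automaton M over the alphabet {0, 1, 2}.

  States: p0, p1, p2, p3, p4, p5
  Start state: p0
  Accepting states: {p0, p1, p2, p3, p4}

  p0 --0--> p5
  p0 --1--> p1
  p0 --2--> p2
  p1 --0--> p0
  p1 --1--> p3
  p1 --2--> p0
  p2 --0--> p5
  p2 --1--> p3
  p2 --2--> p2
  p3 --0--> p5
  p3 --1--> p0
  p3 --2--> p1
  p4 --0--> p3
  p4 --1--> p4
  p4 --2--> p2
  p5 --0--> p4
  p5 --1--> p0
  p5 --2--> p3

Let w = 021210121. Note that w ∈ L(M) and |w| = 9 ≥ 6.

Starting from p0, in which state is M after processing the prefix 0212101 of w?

p0

Run of M on the first 7 characters of w = 0 2 1 2 1 0 1:
  step 0: p0  (start)
  step 1: p5  (read 0: p0→p5)
  step 2: p3  (read 2: p5→p3)
  step 3: p0  (read 1: p3→p0)
  step 4: p2  (read 2: p0→p2)
  step 5: p3  (read 1: p2→p3)
  step 6: p5  (read 0: p3→p5)
  step 7: p0  (read 1: p5→p0)

After reading 7 characters, M is in state p0.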